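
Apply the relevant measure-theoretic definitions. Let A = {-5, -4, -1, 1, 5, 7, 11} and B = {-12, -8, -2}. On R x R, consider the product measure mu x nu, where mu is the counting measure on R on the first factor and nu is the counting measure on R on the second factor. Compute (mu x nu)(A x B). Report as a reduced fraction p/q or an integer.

For a measurable rectangle A x B, the product measure satisfies
  (mu x nu)(A x B) = mu(A) * nu(B).
  mu(A) = 7.
  nu(B) = 3.
  (mu x nu)(A x B) = 7 * 3 = 21.

21


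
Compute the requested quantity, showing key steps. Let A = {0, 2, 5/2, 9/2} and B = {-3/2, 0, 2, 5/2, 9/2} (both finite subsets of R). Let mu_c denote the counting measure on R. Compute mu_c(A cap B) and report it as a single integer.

Counting measure on a finite set equals cardinality. mu_c(A cap B) = |A cap B| (elements appearing in both).
Enumerating the elements of A that also lie in B gives 4 element(s).
So mu_c(A cap B) = 4.

4


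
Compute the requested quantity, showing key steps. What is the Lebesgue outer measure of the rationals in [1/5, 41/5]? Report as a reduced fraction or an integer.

The set Q cap [1/5, 41/5] is countable (a subset of the countable set Q). Lebesgue outer measure of any countable set is 0: each singleton {q} has m*({q}) = 0, and by countable subadditivity m*(union_k {q_k}) <= sum_k m*({q_k}) = sum_k 0 = 0. The reverse inequality m*(E) >= 0 is automatic. So m*(Q cap [1/5, 41/5]) = 0.

0


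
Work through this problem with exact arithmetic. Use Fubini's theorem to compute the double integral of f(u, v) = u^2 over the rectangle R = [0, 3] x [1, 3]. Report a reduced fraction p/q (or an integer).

f(u, v) is a tensor product of a function of u and a function of v, and both factors are bounded continuous (hence Lebesgue integrable) on the rectangle, so Fubini's theorem applies:
  integral_R f d(m x m) = (integral_a1^b1 u^2 du) * (integral_a2^b2 1 dv).
Inner integral in u: integral_{0}^{3} u^2 du = (3^3 - 0^3)/3
  = 9.
Inner integral in v: integral_{1}^{3} 1 dv = (3^1 - 1^1)/1
  = 2.
Product: (9) * (2) = 18.

18


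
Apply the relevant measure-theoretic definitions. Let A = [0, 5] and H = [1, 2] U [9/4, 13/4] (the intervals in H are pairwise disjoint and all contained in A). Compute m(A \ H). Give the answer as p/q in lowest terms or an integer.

The ambient interval has length m(A) = 5 - 0 = 5.
Since the holes are disjoint and sit inside A, by finite additivity
  m(H) = sum_i (b_i - a_i), and m(A \ H) = m(A) - m(H).
Computing the hole measures:
  m(H_1) = 2 - 1 = 1.
  m(H_2) = 13/4 - 9/4 = 1.
Summed: m(H) = 1 + 1 = 2.
So m(A \ H) = 5 - 2 = 3.

3


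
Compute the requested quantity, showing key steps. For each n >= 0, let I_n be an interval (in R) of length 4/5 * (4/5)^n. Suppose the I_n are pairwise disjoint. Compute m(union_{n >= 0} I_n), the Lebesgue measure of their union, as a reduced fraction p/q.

By countable additivity of the Lebesgue measure on pairwise disjoint measurable sets,
  m(union_{n >= 0} I_n) = sum_{n >= 0} m(I_n) = sum_{n >= 0} a * r^n,
  with a = 4/5 and r = 4/5.
Since 0 < r = 4/5 < 1, the geometric series converges:
  sum_{n >= 0} a * r^n = a / (1 - r).
  = 4/5 / (1 - 4/5)
  = 4/5 / (1/5)
  = 4.

4


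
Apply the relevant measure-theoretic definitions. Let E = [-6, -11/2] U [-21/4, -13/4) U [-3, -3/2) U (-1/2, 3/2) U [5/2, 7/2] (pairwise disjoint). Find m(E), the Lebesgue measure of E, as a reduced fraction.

For pairwise disjoint intervals, m(union_i I_i) = sum_i m(I_i),
and m is invariant under swapping open/closed endpoints (single points have measure 0).
So m(E) = sum_i (b_i - a_i).
  I_1 has length -11/2 - (-6) = 1/2.
  I_2 has length -13/4 - (-21/4) = 2.
  I_3 has length -3/2 - (-3) = 3/2.
  I_4 has length 3/2 - (-1/2) = 2.
  I_5 has length 7/2 - 5/2 = 1.
Summing:
  m(E) = 1/2 + 2 + 3/2 + 2 + 1 = 7.

7


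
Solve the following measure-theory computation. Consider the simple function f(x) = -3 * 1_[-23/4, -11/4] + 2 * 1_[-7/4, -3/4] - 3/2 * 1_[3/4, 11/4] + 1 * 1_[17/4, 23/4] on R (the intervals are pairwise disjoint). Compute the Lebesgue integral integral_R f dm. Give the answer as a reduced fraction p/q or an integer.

For a simple function f = sum_i c_i * 1_{A_i} with disjoint A_i,
  integral f dm = sum_i c_i * m(A_i).
Lengths of the A_i:
  m(A_1) = -11/4 - (-23/4) = 3.
  m(A_2) = -3/4 - (-7/4) = 1.
  m(A_3) = 11/4 - 3/4 = 2.
  m(A_4) = 23/4 - 17/4 = 3/2.
Contributions c_i * m(A_i):
  (-3) * (3) = -9.
  (2) * (1) = 2.
  (-3/2) * (2) = -3.
  (1) * (3/2) = 3/2.
Total: -9 + 2 - 3 + 3/2 = -17/2.

-17/2


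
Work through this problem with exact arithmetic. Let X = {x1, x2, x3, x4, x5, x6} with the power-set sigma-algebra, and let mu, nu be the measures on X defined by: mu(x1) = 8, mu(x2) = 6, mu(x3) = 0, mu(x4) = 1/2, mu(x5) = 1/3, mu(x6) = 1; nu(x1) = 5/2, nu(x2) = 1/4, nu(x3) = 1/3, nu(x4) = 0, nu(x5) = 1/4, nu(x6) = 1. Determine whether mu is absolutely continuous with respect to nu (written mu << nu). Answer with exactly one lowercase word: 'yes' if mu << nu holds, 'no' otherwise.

mu << nu means: every nu-null measurable set is also mu-null; equivalently, for every atom x, if nu({x}) = 0 then mu({x}) = 0.
Checking each atom:
  x1: nu = 5/2 > 0 -> no constraint.
  x2: nu = 1/4 > 0 -> no constraint.
  x3: nu = 1/3 > 0 -> no constraint.
  x4: nu = 0, mu = 1/2 > 0 -> violates mu << nu.
  x5: nu = 1/4 > 0 -> no constraint.
  x6: nu = 1 > 0 -> no constraint.
The atom(s) x4 violate the condition (nu = 0 but mu > 0). Therefore mu is NOT absolutely continuous w.r.t. nu.

no


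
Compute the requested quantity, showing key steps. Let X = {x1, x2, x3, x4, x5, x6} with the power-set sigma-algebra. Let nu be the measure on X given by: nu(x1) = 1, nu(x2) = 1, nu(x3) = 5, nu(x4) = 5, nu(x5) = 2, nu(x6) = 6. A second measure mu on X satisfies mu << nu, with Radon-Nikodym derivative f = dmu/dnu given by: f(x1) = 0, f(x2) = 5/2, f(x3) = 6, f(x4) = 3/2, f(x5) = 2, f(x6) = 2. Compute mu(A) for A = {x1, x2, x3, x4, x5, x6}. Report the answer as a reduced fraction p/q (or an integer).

By the defining property of the Radon-Nikodym derivative, for every measurable set A,
  mu(A) = integral_A f dnu.
Since nu is a discrete measure concentrated on the atoms of X, the integral over A reduces to the sum
  mu(A) = sum_{x in A} f(x) * nu({x}).
Computing each term:
  x1: f(x1) * nu(x1) = 0 * 1 = 0.
  x2: f(x2) * nu(x2) = 5/2 * 1 = 5/2.
  x3: f(x3) * nu(x3) = 6 * 5 = 30.
  x4: f(x4) * nu(x4) = 3/2 * 5 = 15/2.
  x5: f(x5) * nu(x5) = 2 * 2 = 4.
  x6: f(x6) * nu(x6) = 2 * 6 = 12.
Summing: mu(A) = 0 + 5/2 + 30 + 15/2 + 4 + 12 = 56.

56


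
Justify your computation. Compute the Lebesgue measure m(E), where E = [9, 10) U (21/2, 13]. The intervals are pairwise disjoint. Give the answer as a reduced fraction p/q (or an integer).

For pairwise disjoint intervals, m(union_i I_i) = sum_i m(I_i),
and m is invariant under swapping open/closed endpoints (single points have measure 0).
So m(E) = sum_i (b_i - a_i).
  I_1 has length 10 - 9 = 1.
  I_2 has length 13 - 21/2 = 5/2.
Summing:
  m(E) = 1 + 5/2 = 7/2.

7/2


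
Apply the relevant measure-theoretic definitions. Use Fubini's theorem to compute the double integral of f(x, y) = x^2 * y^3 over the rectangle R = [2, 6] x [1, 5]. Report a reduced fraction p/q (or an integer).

f(x, y) is a tensor product of a function of x and a function of y, and both factors are bounded continuous (hence Lebesgue integrable) on the rectangle, so Fubini's theorem applies:
  integral_R f d(m x m) = (integral_a1^b1 x^2 dx) * (integral_a2^b2 y^3 dy).
Inner integral in x: integral_{2}^{6} x^2 dx = (6^3 - 2^3)/3
  = 208/3.
Inner integral in y: integral_{1}^{5} y^3 dy = (5^4 - 1^4)/4
  = 156.
Product: (208/3) * (156) = 10816.

10816


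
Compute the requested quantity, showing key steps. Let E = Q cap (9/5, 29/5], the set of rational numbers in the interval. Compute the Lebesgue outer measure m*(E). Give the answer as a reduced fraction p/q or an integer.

E = Q cap (9/5, 29/5] is a subset of Q, which is countable. Enumerate Q = {q_1, q_2, ...}; for any eps > 0, cover q_k by the open interval (q_k - eps/2^(k+1), q_k + eps/2^(k+1)), of length eps/2^k. The total cover length is sum_{k>=1} eps/2^k = eps. Hence m*(E) <= m*(Q) <= eps for every eps > 0, and since outer measure is non-negative, m*(E) = 0.

0


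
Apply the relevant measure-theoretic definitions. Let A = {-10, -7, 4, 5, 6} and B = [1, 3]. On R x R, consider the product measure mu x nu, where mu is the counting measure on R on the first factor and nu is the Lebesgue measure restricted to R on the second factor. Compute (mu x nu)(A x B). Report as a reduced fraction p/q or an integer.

For a measurable rectangle A x B, the product measure satisfies
  (mu x nu)(A x B) = mu(A) * nu(B).
  mu(A) = 5.
  nu(B) = 2.
  (mu x nu)(A x B) = 5 * 2 = 10.

10


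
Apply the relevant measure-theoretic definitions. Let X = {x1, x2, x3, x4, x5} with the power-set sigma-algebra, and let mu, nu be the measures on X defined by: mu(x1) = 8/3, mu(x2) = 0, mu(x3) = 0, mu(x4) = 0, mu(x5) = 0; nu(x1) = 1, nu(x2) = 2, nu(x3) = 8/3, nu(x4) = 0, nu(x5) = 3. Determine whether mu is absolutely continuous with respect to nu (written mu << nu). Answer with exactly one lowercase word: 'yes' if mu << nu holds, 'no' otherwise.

mu << nu means: every nu-null measurable set is also mu-null; equivalently, for every atom x, if nu({x}) = 0 then mu({x}) = 0.
Checking each atom:
  x1: nu = 1 > 0 -> no constraint.
  x2: nu = 2 > 0 -> no constraint.
  x3: nu = 8/3 > 0 -> no constraint.
  x4: nu = 0, mu = 0 -> consistent with mu << nu.
  x5: nu = 3 > 0 -> no constraint.
No atom violates the condition. Therefore mu << nu.

yes


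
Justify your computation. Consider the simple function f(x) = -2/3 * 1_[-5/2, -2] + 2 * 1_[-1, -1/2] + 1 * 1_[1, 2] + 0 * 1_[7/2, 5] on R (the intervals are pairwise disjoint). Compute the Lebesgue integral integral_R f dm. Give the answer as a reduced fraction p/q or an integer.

For a simple function f = sum_i c_i * 1_{A_i} with disjoint A_i,
  integral f dm = sum_i c_i * m(A_i).
Lengths of the A_i:
  m(A_1) = -2 - (-5/2) = 1/2.
  m(A_2) = -1/2 - (-1) = 1/2.
  m(A_3) = 2 - 1 = 1.
  m(A_4) = 5 - 7/2 = 3/2.
Contributions c_i * m(A_i):
  (-2/3) * (1/2) = -1/3.
  (2) * (1/2) = 1.
  (1) * (1) = 1.
  (0) * (3/2) = 0.
Total: -1/3 + 1 + 1 + 0 = 5/3.

5/3


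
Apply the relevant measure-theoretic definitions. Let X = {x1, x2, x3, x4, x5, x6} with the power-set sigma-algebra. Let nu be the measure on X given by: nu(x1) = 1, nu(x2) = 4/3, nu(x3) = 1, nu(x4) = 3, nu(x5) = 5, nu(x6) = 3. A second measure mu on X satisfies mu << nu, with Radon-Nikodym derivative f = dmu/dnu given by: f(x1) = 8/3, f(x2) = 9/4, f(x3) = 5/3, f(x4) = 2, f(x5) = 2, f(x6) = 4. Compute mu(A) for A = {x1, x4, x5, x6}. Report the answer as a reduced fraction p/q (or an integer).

By the defining property of the Radon-Nikodym derivative, for every measurable set A,
  mu(A) = integral_A f dnu.
Since nu is a discrete measure concentrated on the atoms of X, the integral over A reduces to the sum
  mu(A) = sum_{x in A} f(x) * nu({x}).
Computing each term:
  x1: f(x1) * nu(x1) = 8/3 * 1 = 8/3.
  x4: f(x4) * nu(x4) = 2 * 3 = 6.
  x5: f(x5) * nu(x5) = 2 * 5 = 10.
  x6: f(x6) * nu(x6) = 4 * 3 = 12.
Summing: mu(A) = 8/3 + 6 + 10 + 12 = 92/3.

92/3


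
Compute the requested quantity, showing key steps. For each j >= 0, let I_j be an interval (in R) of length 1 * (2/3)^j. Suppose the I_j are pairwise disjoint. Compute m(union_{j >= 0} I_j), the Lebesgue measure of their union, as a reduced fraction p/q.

By countable additivity of the Lebesgue measure on pairwise disjoint measurable sets,
  m(union_{j >= 0} I_j) = sum_{j >= 0} m(I_j) = sum_{j >= 0} a * r^j,
  with a = 1 and r = 2/3.
Since 0 < r = 2/3 < 1, the geometric series converges:
  sum_{j >= 0} a * r^j = a / (1 - r).
  = 1 / (1 - 2/3)
  = 1 / (1/3)
  = 3.

3


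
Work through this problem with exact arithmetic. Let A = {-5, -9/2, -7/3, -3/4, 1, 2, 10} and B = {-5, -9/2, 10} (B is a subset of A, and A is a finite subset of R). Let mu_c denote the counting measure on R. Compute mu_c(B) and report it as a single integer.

Counting measure assigns mu_c(E) = |E| (number of elements) when E is finite.
B has 3 element(s), so mu_c(B) = 3.

3


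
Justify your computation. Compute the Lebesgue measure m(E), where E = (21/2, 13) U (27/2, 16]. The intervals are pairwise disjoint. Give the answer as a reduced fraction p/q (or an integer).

For pairwise disjoint intervals, m(union_i I_i) = sum_i m(I_i),
and m is invariant under swapping open/closed endpoints (single points have measure 0).
So m(E) = sum_i (b_i - a_i).
  I_1 has length 13 - 21/2 = 5/2.
  I_2 has length 16 - 27/2 = 5/2.
Summing:
  m(E) = 5/2 + 5/2 = 5.

5


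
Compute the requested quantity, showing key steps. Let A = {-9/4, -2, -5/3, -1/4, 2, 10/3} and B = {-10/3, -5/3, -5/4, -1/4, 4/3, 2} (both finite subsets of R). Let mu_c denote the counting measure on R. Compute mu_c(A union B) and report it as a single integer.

Counting measure on a finite set equals cardinality. By inclusion-exclusion, |A union B| = |A| + |B| - |A cap B|.
|A| = 6, |B| = 6, |A cap B| = 3.
So mu_c(A union B) = 6 + 6 - 3 = 9.

9


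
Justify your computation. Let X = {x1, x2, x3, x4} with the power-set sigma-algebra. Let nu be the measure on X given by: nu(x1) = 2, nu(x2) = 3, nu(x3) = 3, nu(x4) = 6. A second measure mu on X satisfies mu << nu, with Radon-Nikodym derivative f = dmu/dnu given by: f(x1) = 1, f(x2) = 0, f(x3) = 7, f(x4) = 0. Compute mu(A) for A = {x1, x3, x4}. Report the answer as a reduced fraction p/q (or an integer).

By the defining property of the Radon-Nikodym derivative, for every measurable set A,
  mu(A) = integral_A f dnu.
Since nu is a discrete measure concentrated on the atoms of X, the integral over A reduces to the sum
  mu(A) = sum_{x in A} f(x) * nu({x}).
Computing each term:
  x1: f(x1) * nu(x1) = 1 * 2 = 2.
  x3: f(x3) * nu(x3) = 7 * 3 = 21.
  x4: f(x4) * nu(x4) = 0 * 6 = 0.
Summing: mu(A) = 2 + 21 + 0 = 23.

23


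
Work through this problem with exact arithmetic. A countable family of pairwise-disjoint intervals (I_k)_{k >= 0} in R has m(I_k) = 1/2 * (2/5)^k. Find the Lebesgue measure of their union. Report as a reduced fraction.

By countable additivity of the Lebesgue measure on pairwise disjoint measurable sets,
  m(union_{k >= 0} I_k) = sum_{k >= 0} m(I_k) = sum_{k >= 0} a * r^k,
  with a = 1/2 and r = 2/5.
Since 0 < r = 2/5 < 1, the geometric series converges:
  sum_{k >= 0} a * r^k = a / (1 - r).
  = 1/2 / (1 - 2/5)
  = 1/2 / (3/5)
  = 5/6.

5/6


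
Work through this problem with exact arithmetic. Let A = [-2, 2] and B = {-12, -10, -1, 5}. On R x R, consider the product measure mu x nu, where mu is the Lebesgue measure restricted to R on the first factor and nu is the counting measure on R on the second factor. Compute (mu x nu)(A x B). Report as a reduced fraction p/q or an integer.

For a measurable rectangle A x B, the product measure satisfies
  (mu x nu)(A x B) = mu(A) * nu(B).
  mu(A) = 4.
  nu(B) = 4.
  (mu x nu)(A x B) = 4 * 4 = 16.

16


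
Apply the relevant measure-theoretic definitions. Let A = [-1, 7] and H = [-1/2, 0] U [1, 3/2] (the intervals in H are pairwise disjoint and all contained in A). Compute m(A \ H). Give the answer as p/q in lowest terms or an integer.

The ambient interval has length m(A) = 7 - (-1) = 8.
Since the holes are disjoint and sit inside A, by finite additivity
  m(H) = sum_i (b_i - a_i), and m(A \ H) = m(A) - m(H).
Computing the hole measures:
  m(H_1) = 0 - (-1/2) = 1/2.
  m(H_2) = 3/2 - 1 = 1/2.
Summed: m(H) = 1/2 + 1/2 = 1.
So m(A \ H) = 8 - 1 = 7.

7


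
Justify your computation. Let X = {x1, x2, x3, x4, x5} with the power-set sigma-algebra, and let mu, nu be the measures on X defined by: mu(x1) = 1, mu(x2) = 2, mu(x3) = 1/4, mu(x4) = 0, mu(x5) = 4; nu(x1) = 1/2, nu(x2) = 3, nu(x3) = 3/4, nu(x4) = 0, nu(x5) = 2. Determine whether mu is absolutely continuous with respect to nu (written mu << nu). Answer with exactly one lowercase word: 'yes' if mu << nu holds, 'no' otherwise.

mu << nu means: every nu-null measurable set is also mu-null; equivalently, for every atom x, if nu({x}) = 0 then mu({x}) = 0.
Checking each atom:
  x1: nu = 1/2 > 0 -> no constraint.
  x2: nu = 3 > 0 -> no constraint.
  x3: nu = 3/4 > 0 -> no constraint.
  x4: nu = 0, mu = 0 -> consistent with mu << nu.
  x5: nu = 2 > 0 -> no constraint.
No atom violates the condition. Therefore mu << nu.

yes


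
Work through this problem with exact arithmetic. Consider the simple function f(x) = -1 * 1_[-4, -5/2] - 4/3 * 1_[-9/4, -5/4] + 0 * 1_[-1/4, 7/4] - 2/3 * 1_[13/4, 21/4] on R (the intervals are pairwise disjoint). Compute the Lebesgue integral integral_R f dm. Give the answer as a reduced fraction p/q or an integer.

For a simple function f = sum_i c_i * 1_{A_i} with disjoint A_i,
  integral f dm = sum_i c_i * m(A_i).
Lengths of the A_i:
  m(A_1) = -5/2 - (-4) = 3/2.
  m(A_2) = -5/4 - (-9/4) = 1.
  m(A_3) = 7/4 - (-1/4) = 2.
  m(A_4) = 21/4 - 13/4 = 2.
Contributions c_i * m(A_i):
  (-1) * (3/2) = -3/2.
  (-4/3) * (1) = -4/3.
  (0) * (2) = 0.
  (-2/3) * (2) = -4/3.
Total: -3/2 - 4/3 + 0 - 4/3 = -25/6.

-25/6


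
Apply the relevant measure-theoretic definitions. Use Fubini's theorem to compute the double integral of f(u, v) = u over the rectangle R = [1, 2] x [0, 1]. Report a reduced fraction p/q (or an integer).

f(u, v) is a tensor product of a function of u and a function of v, and both factors are bounded continuous (hence Lebesgue integrable) on the rectangle, so Fubini's theorem applies:
  integral_R f d(m x m) = (integral_a1^b1 u du) * (integral_a2^b2 1 dv).
Inner integral in u: integral_{1}^{2} u du = (2^2 - 1^2)/2
  = 3/2.
Inner integral in v: integral_{0}^{1} 1 dv = (1^1 - 0^1)/1
  = 1.
Product: (3/2) * (1) = 3/2.

3/2


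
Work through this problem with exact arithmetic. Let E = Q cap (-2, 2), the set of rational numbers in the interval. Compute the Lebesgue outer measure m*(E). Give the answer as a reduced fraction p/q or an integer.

E = Q cap (-2, 2) is a subset of Q, which is countable. Enumerate Q = {q_1, q_2, ...}; for any eps > 0, cover q_k by the open interval (q_k - eps/2^(k+1), q_k + eps/2^(k+1)), of length eps/2^k. The total cover length is sum_{k>=1} eps/2^k = eps. Hence m*(E) <= m*(Q) <= eps for every eps > 0, and since outer measure is non-negative, m*(E) = 0.

0


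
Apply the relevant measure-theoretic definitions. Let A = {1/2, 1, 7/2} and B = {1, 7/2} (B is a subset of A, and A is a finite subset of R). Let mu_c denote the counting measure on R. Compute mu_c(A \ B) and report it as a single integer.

Counting measure assigns mu_c(E) = |E| (number of elements) when E is finite. For B subset A, A \ B is the set of elements of A not in B, so |A \ B| = |A| - |B|.
|A| = 3, |B| = 2, so mu_c(A \ B) = 3 - 2 = 1.

1


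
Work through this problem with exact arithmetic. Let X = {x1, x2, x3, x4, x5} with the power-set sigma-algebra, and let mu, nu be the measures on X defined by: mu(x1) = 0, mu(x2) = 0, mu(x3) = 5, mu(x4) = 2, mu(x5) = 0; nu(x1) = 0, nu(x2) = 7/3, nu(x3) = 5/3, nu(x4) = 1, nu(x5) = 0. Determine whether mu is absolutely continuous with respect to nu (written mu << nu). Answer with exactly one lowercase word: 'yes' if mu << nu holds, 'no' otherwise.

mu << nu means: every nu-null measurable set is also mu-null; equivalently, for every atom x, if nu({x}) = 0 then mu({x}) = 0.
Checking each atom:
  x1: nu = 0, mu = 0 -> consistent with mu << nu.
  x2: nu = 7/3 > 0 -> no constraint.
  x3: nu = 5/3 > 0 -> no constraint.
  x4: nu = 1 > 0 -> no constraint.
  x5: nu = 0, mu = 0 -> consistent with mu << nu.
No atom violates the condition. Therefore mu << nu.

yes


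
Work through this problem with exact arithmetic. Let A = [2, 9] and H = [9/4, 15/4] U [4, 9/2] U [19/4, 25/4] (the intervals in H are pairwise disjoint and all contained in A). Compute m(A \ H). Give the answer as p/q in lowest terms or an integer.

The ambient interval has length m(A) = 9 - 2 = 7.
Since the holes are disjoint and sit inside A, by finite additivity
  m(H) = sum_i (b_i - a_i), and m(A \ H) = m(A) - m(H).
Computing the hole measures:
  m(H_1) = 15/4 - 9/4 = 3/2.
  m(H_2) = 9/2 - 4 = 1/2.
  m(H_3) = 25/4 - 19/4 = 3/2.
Summed: m(H) = 3/2 + 1/2 + 3/2 = 7/2.
So m(A \ H) = 7 - 7/2 = 7/2.

7/2


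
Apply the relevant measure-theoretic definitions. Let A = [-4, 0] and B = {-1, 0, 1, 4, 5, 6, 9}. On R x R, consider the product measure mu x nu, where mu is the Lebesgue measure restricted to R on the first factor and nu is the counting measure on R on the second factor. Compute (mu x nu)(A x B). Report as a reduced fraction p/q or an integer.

For a measurable rectangle A x B, the product measure satisfies
  (mu x nu)(A x B) = mu(A) * nu(B).
  mu(A) = 4.
  nu(B) = 7.
  (mu x nu)(A x B) = 4 * 7 = 28.

28


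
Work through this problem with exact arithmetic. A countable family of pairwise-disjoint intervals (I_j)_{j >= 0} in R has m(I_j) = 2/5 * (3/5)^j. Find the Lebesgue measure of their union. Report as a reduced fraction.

By countable additivity of the Lebesgue measure on pairwise disjoint measurable sets,
  m(union_{j >= 0} I_j) = sum_{j >= 0} m(I_j) = sum_{j >= 0} a * r^j,
  with a = 2/5 and r = 3/5.
Since 0 < r = 3/5 < 1, the geometric series converges:
  sum_{j >= 0} a * r^j = a / (1 - r).
  = 2/5 / (1 - 3/5)
  = 2/5 / (2/5)
  = 1.

1


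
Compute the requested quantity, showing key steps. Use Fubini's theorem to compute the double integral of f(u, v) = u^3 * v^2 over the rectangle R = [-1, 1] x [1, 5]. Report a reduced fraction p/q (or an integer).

f(u, v) is a tensor product of a function of u and a function of v, and both factors are bounded continuous (hence Lebesgue integrable) on the rectangle, so Fubini's theorem applies:
  integral_R f d(m x m) = (integral_a1^b1 u^3 du) * (integral_a2^b2 v^2 dv).
Inner integral in u: integral_{-1}^{1} u^3 du = (1^4 - (-1)^4)/4
  = 0.
Inner integral in v: integral_{1}^{5} v^2 dv = (5^3 - 1^3)/3
  = 124/3.
Product: (0) * (124/3) = 0.

0


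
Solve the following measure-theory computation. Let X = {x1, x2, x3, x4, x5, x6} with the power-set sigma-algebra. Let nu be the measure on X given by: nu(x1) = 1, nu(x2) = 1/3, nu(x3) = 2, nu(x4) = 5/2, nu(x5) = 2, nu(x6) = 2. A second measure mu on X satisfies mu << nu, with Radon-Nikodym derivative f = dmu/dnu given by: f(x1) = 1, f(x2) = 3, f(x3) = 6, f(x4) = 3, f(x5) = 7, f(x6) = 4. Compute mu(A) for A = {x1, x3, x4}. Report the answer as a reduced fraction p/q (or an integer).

By the defining property of the Radon-Nikodym derivative, for every measurable set A,
  mu(A) = integral_A f dnu.
Since nu is a discrete measure concentrated on the atoms of X, the integral over A reduces to the sum
  mu(A) = sum_{x in A} f(x) * nu({x}).
Computing each term:
  x1: f(x1) * nu(x1) = 1 * 1 = 1.
  x3: f(x3) * nu(x3) = 6 * 2 = 12.
  x4: f(x4) * nu(x4) = 3 * 5/2 = 15/2.
Summing: mu(A) = 1 + 12 + 15/2 = 41/2.

41/2


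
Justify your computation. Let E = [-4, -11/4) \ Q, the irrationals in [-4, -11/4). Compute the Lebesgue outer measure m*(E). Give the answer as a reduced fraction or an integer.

The interval I = [-4, -11/4) has m(I) = -11/4 - (-4) = 5/4 (endpoints are measure-zero, so open/closed/half-open agree). Write I = (I cap Q) u (I \ Q). The rationals in I are countable, so m*(I cap Q) = 0 (cover each rational by intervals whose total length is arbitrarily small). By countable subadditivity m*(I) <= m*(I cap Q) + m*(I \ Q), hence m*(I \ Q) >= m(I) = 5/4. The reverse inequality m*(I \ Q) <= m*(I) = 5/4 is trivial since (I \ Q) is a subset of I. Therefore m*(I \ Q) = 5/4.

5/4


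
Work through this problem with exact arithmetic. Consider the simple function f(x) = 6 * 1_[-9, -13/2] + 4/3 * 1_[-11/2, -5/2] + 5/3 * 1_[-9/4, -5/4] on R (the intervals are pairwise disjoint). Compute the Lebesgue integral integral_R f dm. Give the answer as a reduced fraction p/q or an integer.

For a simple function f = sum_i c_i * 1_{A_i} with disjoint A_i,
  integral f dm = sum_i c_i * m(A_i).
Lengths of the A_i:
  m(A_1) = -13/2 - (-9) = 5/2.
  m(A_2) = -5/2 - (-11/2) = 3.
  m(A_3) = -5/4 - (-9/4) = 1.
Contributions c_i * m(A_i):
  (6) * (5/2) = 15.
  (4/3) * (3) = 4.
  (5/3) * (1) = 5/3.
Total: 15 + 4 + 5/3 = 62/3.

62/3


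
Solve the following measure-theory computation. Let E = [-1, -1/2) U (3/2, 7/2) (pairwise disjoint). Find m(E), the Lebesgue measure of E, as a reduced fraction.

For pairwise disjoint intervals, m(union_i I_i) = sum_i m(I_i),
and m is invariant under swapping open/closed endpoints (single points have measure 0).
So m(E) = sum_i (b_i - a_i).
  I_1 has length -1/2 - (-1) = 1/2.
  I_2 has length 7/2 - 3/2 = 2.
Summing:
  m(E) = 1/2 + 2 = 5/2.

5/2


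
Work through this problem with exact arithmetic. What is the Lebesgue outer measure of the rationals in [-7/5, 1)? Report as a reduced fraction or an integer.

The set Q cap [-7/5, 1) is countable (a subset of the countable set Q). Lebesgue outer measure of any countable set is 0: each singleton {q} has m*({q}) = 0, and by countable subadditivity m*(union_k {q_k}) <= sum_k m*({q_k}) = sum_k 0 = 0. The reverse inequality m*(E) >= 0 is automatic. So m*(Q cap [-7/5, 1)) = 0.

0


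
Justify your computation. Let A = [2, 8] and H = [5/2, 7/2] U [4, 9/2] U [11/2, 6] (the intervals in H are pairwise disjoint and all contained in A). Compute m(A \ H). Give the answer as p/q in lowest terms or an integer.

The ambient interval has length m(A) = 8 - 2 = 6.
Since the holes are disjoint and sit inside A, by finite additivity
  m(H) = sum_i (b_i - a_i), and m(A \ H) = m(A) - m(H).
Computing the hole measures:
  m(H_1) = 7/2 - 5/2 = 1.
  m(H_2) = 9/2 - 4 = 1/2.
  m(H_3) = 6 - 11/2 = 1/2.
Summed: m(H) = 1 + 1/2 + 1/2 = 2.
So m(A \ H) = 6 - 2 = 4.

4


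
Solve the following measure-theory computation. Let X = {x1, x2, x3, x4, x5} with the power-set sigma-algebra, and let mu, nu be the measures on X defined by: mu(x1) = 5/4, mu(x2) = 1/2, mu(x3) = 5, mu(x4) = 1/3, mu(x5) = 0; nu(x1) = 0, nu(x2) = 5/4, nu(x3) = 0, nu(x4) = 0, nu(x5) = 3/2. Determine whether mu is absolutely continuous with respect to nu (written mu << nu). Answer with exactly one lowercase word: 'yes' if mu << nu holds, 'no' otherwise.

mu << nu means: every nu-null measurable set is also mu-null; equivalently, for every atom x, if nu({x}) = 0 then mu({x}) = 0.
Checking each atom:
  x1: nu = 0, mu = 5/4 > 0 -> violates mu << nu.
  x2: nu = 5/4 > 0 -> no constraint.
  x3: nu = 0, mu = 5 > 0 -> violates mu << nu.
  x4: nu = 0, mu = 1/3 > 0 -> violates mu << nu.
  x5: nu = 3/2 > 0 -> no constraint.
The atom(s) x1, x3, x4 violate the condition (nu = 0 but mu > 0). Therefore mu is NOT absolutely continuous w.r.t. nu.

no


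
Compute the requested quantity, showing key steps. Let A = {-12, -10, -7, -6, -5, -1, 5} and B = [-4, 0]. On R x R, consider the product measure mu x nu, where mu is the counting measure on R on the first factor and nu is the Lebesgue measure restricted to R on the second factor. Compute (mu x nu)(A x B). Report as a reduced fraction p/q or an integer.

For a measurable rectangle A x B, the product measure satisfies
  (mu x nu)(A x B) = mu(A) * nu(B).
  mu(A) = 7.
  nu(B) = 4.
  (mu x nu)(A x B) = 7 * 4 = 28.

28


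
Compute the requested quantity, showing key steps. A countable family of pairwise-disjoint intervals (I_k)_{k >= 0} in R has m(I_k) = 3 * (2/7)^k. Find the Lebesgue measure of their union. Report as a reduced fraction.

By countable additivity of the Lebesgue measure on pairwise disjoint measurable sets,
  m(union_{k >= 0} I_k) = sum_{k >= 0} m(I_k) = sum_{k >= 0} a * r^k,
  with a = 3 and r = 2/7.
Since 0 < r = 2/7 < 1, the geometric series converges:
  sum_{k >= 0} a * r^k = a / (1 - r).
  = 3 / (1 - 2/7)
  = 3 / (5/7)
  = 21/5.

21/5


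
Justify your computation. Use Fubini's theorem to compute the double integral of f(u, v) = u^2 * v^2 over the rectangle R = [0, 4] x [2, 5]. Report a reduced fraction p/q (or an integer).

f(u, v) is a tensor product of a function of u and a function of v, and both factors are bounded continuous (hence Lebesgue integrable) on the rectangle, so Fubini's theorem applies:
  integral_R f d(m x m) = (integral_a1^b1 u^2 du) * (integral_a2^b2 v^2 dv).
Inner integral in u: integral_{0}^{4} u^2 du = (4^3 - 0^3)/3
  = 64/3.
Inner integral in v: integral_{2}^{5} v^2 dv = (5^3 - 2^3)/3
  = 39.
Product: (64/3) * (39) = 832.

832


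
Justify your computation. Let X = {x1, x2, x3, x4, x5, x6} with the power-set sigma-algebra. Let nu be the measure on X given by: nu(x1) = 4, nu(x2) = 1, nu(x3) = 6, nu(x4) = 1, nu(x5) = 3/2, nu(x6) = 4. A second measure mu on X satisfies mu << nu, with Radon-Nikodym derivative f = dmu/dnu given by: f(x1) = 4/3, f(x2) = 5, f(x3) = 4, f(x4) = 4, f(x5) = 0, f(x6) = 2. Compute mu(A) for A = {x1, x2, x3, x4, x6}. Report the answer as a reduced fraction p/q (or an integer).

By the defining property of the Radon-Nikodym derivative, for every measurable set A,
  mu(A) = integral_A f dnu.
Since nu is a discrete measure concentrated on the atoms of X, the integral over A reduces to the sum
  mu(A) = sum_{x in A} f(x) * nu({x}).
Computing each term:
  x1: f(x1) * nu(x1) = 4/3 * 4 = 16/3.
  x2: f(x2) * nu(x2) = 5 * 1 = 5.
  x3: f(x3) * nu(x3) = 4 * 6 = 24.
  x4: f(x4) * nu(x4) = 4 * 1 = 4.
  x6: f(x6) * nu(x6) = 2 * 4 = 8.
Summing: mu(A) = 16/3 + 5 + 24 + 4 + 8 = 139/3.

139/3


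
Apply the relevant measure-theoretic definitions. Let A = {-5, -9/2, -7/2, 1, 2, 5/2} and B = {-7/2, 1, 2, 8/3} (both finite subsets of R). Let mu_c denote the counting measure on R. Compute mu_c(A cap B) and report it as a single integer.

Counting measure on a finite set equals cardinality. mu_c(A cap B) = |A cap B| (elements appearing in both).
Enumerating the elements of A that also lie in B gives 3 element(s).
So mu_c(A cap B) = 3.

3


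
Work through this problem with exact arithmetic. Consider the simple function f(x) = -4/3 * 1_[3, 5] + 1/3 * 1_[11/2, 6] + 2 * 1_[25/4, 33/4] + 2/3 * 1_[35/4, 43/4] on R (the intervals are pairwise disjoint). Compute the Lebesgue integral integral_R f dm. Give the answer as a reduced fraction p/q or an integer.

For a simple function f = sum_i c_i * 1_{A_i} with disjoint A_i,
  integral f dm = sum_i c_i * m(A_i).
Lengths of the A_i:
  m(A_1) = 5 - 3 = 2.
  m(A_2) = 6 - 11/2 = 1/2.
  m(A_3) = 33/4 - 25/4 = 2.
  m(A_4) = 43/4 - 35/4 = 2.
Contributions c_i * m(A_i):
  (-4/3) * (2) = -8/3.
  (1/3) * (1/2) = 1/6.
  (2) * (2) = 4.
  (2/3) * (2) = 4/3.
Total: -8/3 + 1/6 + 4 + 4/3 = 17/6.

17/6


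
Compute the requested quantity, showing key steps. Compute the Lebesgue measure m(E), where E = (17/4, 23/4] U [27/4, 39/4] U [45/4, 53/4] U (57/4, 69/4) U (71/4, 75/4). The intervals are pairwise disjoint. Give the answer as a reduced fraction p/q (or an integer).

For pairwise disjoint intervals, m(union_i I_i) = sum_i m(I_i),
and m is invariant under swapping open/closed endpoints (single points have measure 0).
So m(E) = sum_i (b_i - a_i).
  I_1 has length 23/4 - 17/4 = 3/2.
  I_2 has length 39/4 - 27/4 = 3.
  I_3 has length 53/4 - 45/4 = 2.
  I_4 has length 69/4 - 57/4 = 3.
  I_5 has length 75/4 - 71/4 = 1.
Summing:
  m(E) = 3/2 + 3 + 2 + 3 + 1 = 21/2.

21/2


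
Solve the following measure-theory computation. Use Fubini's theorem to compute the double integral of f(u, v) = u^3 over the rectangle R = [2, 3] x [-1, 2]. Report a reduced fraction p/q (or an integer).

f(u, v) is a tensor product of a function of u and a function of v, and both factors are bounded continuous (hence Lebesgue integrable) on the rectangle, so Fubini's theorem applies:
  integral_R f d(m x m) = (integral_a1^b1 u^3 du) * (integral_a2^b2 1 dv).
Inner integral in u: integral_{2}^{3} u^3 du = (3^4 - 2^4)/4
  = 65/4.
Inner integral in v: integral_{-1}^{2} 1 dv = (2^1 - (-1)^1)/1
  = 3.
Product: (65/4) * (3) = 195/4.

195/4


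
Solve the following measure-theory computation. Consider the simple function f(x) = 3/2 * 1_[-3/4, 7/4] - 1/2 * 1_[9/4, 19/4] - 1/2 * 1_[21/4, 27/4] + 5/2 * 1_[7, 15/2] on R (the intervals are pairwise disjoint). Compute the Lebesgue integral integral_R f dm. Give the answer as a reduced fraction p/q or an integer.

For a simple function f = sum_i c_i * 1_{A_i} with disjoint A_i,
  integral f dm = sum_i c_i * m(A_i).
Lengths of the A_i:
  m(A_1) = 7/4 - (-3/4) = 5/2.
  m(A_2) = 19/4 - 9/4 = 5/2.
  m(A_3) = 27/4 - 21/4 = 3/2.
  m(A_4) = 15/2 - 7 = 1/2.
Contributions c_i * m(A_i):
  (3/2) * (5/2) = 15/4.
  (-1/2) * (5/2) = -5/4.
  (-1/2) * (3/2) = -3/4.
  (5/2) * (1/2) = 5/4.
Total: 15/4 - 5/4 - 3/4 + 5/4 = 3.

3


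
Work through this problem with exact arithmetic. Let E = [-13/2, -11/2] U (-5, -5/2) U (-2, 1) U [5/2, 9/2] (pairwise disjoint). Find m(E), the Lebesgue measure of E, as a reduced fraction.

For pairwise disjoint intervals, m(union_i I_i) = sum_i m(I_i),
and m is invariant under swapping open/closed endpoints (single points have measure 0).
So m(E) = sum_i (b_i - a_i).
  I_1 has length -11/2 - (-13/2) = 1.
  I_2 has length -5/2 - (-5) = 5/2.
  I_3 has length 1 - (-2) = 3.
  I_4 has length 9/2 - 5/2 = 2.
Summing:
  m(E) = 1 + 5/2 + 3 + 2 = 17/2.

17/2


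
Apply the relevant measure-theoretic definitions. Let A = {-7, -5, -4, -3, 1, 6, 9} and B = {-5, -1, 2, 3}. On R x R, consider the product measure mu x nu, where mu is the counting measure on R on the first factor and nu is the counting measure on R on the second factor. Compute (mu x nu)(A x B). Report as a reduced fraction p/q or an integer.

For a measurable rectangle A x B, the product measure satisfies
  (mu x nu)(A x B) = mu(A) * nu(B).
  mu(A) = 7.
  nu(B) = 4.
  (mu x nu)(A x B) = 7 * 4 = 28.

28


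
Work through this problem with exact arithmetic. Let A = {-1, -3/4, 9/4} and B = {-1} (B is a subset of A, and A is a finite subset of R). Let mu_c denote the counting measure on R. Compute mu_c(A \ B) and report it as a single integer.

Counting measure assigns mu_c(E) = |E| (number of elements) when E is finite. For B subset A, A \ B is the set of elements of A not in B, so |A \ B| = |A| - |B|.
|A| = 3, |B| = 1, so mu_c(A \ B) = 3 - 1 = 2.

2


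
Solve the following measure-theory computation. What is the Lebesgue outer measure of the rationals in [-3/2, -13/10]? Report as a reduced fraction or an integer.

Q cap [-3/2, -13/10] is countable; list its elements as q_1, q_2, ... . Fix eps > 0 and cover the k-th point by an interval of length eps * 2^(-k). The cover has total length eps * sum_{k>=1} 2^(-k) = eps, so by definition of outer measure m*(Q cap [-3/2, -13/10]) <= eps. Since eps was arbitrary and m* >= 0, the outer measure is 0.

0


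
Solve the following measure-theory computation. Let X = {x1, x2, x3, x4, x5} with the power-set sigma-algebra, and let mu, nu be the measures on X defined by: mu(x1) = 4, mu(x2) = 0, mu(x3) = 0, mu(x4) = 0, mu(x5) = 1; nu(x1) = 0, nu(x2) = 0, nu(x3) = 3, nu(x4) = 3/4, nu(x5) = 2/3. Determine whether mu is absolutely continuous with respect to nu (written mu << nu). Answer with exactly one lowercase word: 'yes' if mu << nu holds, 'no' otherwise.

mu << nu means: every nu-null measurable set is also mu-null; equivalently, for every atom x, if nu({x}) = 0 then mu({x}) = 0.
Checking each atom:
  x1: nu = 0, mu = 4 > 0 -> violates mu << nu.
  x2: nu = 0, mu = 0 -> consistent with mu << nu.
  x3: nu = 3 > 0 -> no constraint.
  x4: nu = 3/4 > 0 -> no constraint.
  x5: nu = 2/3 > 0 -> no constraint.
The atom(s) x1 violate the condition (nu = 0 but mu > 0). Therefore mu is NOT absolutely continuous w.r.t. nu.

no


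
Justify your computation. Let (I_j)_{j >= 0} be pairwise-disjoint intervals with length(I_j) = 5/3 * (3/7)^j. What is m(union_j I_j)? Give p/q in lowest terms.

By countable additivity of the Lebesgue measure on pairwise disjoint measurable sets,
  m(union_{j >= 0} I_j) = sum_{j >= 0} m(I_j) = sum_{j >= 0} a * r^j,
  with a = 5/3 and r = 3/7.
Since 0 < r = 3/7 < 1, the geometric series converges:
  sum_{j >= 0} a * r^j = a / (1 - r).
  = 5/3 / (1 - 3/7)
  = 5/3 / (4/7)
  = 35/12.

35/12


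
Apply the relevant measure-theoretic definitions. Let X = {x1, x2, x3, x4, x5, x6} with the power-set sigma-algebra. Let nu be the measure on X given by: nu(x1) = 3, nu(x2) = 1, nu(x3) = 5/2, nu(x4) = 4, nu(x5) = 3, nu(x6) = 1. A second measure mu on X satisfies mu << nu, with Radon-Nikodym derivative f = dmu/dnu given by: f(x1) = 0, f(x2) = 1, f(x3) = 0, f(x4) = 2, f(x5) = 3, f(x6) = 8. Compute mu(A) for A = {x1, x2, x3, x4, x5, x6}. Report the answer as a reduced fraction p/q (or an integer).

By the defining property of the Radon-Nikodym derivative, for every measurable set A,
  mu(A) = integral_A f dnu.
Since nu is a discrete measure concentrated on the atoms of X, the integral over A reduces to the sum
  mu(A) = sum_{x in A} f(x) * nu({x}).
Computing each term:
  x1: f(x1) * nu(x1) = 0 * 3 = 0.
  x2: f(x2) * nu(x2) = 1 * 1 = 1.
  x3: f(x3) * nu(x3) = 0 * 5/2 = 0.
  x4: f(x4) * nu(x4) = 2 * 4 = 8.
  x5: f(x5) * nu(x5) = 3 * 3 = 9.
  x6: f(x6) * nu(x6) = 8 * 1 = 8.
Summing: mu(A) = 0 + 1 + 0 + 8 + 9 + 8 = 26.

26


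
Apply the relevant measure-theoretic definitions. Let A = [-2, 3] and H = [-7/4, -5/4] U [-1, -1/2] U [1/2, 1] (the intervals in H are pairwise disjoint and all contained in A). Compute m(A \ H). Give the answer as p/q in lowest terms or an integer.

The ambient interval has length m(A) = 3 - (-2) = 5.
Since the holes are disjoint and sit inside A, by finite additivity
  m(H) = sum_i (b_i - a_i), and m(A \ H) = m(A) - m(H).
Computing the hole measures:
  m(H_1) = -5/4 - (-7/4) = 1/2.
  m(H_2) = -1/2 - (-1) = 1/2.
  m(H_3) = 1 - 1/2 = 1/2.
Summed: m(H) = 1/2 + 1/2 + 1/2 = 3/2.
So m(A \ H) = 5 - 3/2 = 7/2.

7/2


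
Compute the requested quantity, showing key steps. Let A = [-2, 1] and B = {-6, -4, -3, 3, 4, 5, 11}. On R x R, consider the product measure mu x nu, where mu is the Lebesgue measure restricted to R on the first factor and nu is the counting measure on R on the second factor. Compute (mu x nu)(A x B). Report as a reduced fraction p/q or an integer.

For a measurable rectangle A x B, the product measure satisfies
  (mu x nu)(A x B) = mu(A) * nu(B).
  mu(A) = 3.
  nu(B) = 7.
  (mu x nu)(A x B) = 3 * 7 = 21.

21


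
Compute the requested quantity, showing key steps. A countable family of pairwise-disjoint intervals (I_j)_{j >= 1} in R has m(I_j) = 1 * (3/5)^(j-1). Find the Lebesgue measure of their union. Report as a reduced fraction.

By countable additivity of the Lebesgue measure on pairwise disjoint measurable sets,
  m(union_{j >= 1} I_j) = sum_{j >= 1} m(I_j) = sum_{j >= 1} a * r^(j-1),
  with a = 1 and r = 3/5.
Since 0 < r = 3/5 < 1, the geometric series converges:
  sum_{j >= 1} a * r^(j-1) = a / (1 - r).
  = 1 / (1 - 3/5)
  = 1 / (2/5)
  = 5/2.

5/2


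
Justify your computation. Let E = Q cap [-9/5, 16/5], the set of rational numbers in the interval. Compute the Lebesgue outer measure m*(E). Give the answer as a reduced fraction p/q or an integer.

Q cap [-9/5, 16/5] is countable; list its elements as q_1, q_2, ... . Fix eps > 0 and cover the k-th point by an interval of length eps * 2^(-k). The cover has total length eps * sum_{k>=1} 2^(-k) = eps, so by definition of outer measure m*(Q cap [-9/5, 16/5]) <= eps. Since eps was arbitrary and m* >= 0, the outer measure is 0.

0


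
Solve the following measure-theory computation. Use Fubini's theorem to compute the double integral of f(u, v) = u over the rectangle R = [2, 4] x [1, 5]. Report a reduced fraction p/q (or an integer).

f(u, v) is a tensor product of a function of u and a function of v, and both factors are bounded continuous (hence Lebesgue integrable) on the rectangle, so Fubini's theorem applies:
  integral_R f d(m x m) = (integral_a1^b1 u du) * (integral_a2^b2 1 dv).
Inner integral in u: integral_{2}^{4} u du = (4^2 - 2^2)/2
  = 6.
Inner integral in v: integral_{1}^{5} 1 dv = (5^1 - 1^1)/1
  = 4.
Product: (6) * (4) = 24.

24


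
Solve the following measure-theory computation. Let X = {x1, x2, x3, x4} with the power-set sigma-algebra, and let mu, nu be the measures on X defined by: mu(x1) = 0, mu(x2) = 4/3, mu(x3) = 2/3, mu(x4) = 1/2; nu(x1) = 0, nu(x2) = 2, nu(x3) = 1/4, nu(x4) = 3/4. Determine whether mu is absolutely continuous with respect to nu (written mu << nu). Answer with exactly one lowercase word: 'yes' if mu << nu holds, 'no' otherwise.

mu << nu means: every nu-null measurable set is also mu-null; equivalently, for every atom x, if nu({x}) = 0 then mu({x}) = 0.
Checking each atom:
  x1: nu = 0, mu = 0 -> consistent with mu << nu.
  x2: nu = 2 > 0 -> no constraint.
  x3: nu = 1/4 > 0 -> no constraint.
  x4: nu = 3/4 > 0 -> no constraint.
No atom violates the condition. Therefore mu << nu.

yes
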